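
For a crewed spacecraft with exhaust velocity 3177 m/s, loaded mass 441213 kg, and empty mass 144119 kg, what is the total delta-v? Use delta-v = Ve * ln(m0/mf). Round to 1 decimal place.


Step 1: Mass ratio m0/mf = 441213 / 144119 = 3.061449
Step 2: ln(3.061449) = 1.118888
Step 3: delta-v = 3177 * 1.118888 = 3554.7 m/s

3554.7


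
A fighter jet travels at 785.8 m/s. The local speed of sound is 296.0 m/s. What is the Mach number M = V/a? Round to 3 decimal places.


Step 1: M = V / a = 785.8 / 296.0
Step 2: M = 2.655

2.655


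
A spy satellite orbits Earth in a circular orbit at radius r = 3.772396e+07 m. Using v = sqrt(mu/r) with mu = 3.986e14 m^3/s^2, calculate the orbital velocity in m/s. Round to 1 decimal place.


Step 1: mu / r = 3.986e14 / 3.772396e+07 = 10566228.9961
Step 2: v = sqrt(10566228.9961) = 3250.6 m/s

3250.6


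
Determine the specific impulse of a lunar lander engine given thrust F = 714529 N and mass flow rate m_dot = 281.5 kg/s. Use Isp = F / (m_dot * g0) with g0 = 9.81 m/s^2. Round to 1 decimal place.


Step 1: m_dot * g0 = 281.5 * 9.81 = 2761.52
Step 2: Isp = 714529 / 2761.52 = 258.7 s

258.7


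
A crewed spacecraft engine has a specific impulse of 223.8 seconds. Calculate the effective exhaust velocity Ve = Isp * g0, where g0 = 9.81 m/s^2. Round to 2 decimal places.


Step 1: Ve = Isp * g0 = 223.8 * 9.81
Step 2: Ve = 2195.48 m/s

2195.48


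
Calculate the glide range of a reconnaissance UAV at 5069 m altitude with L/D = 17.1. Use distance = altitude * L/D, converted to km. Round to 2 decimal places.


Step 1: Glide distance = altitude * L/D = 5069 * 17.1 = 86679.9 m
Step 2: Convert to km: 86679.9 / 1000 = 86.68 km

86.68


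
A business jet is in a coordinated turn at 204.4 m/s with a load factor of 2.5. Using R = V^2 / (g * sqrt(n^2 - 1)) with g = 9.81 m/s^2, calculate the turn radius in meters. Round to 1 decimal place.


Step 1: V^2 = 204.4^2 = 41779.36
Step 2: n^2 - 1 = 2.5^2 - 1 = 5.25
Step 3: sqrt(5.25) = 2.291288
Step 4: R = 41779.36 / (9.81 * 2.291288) = 1858.7 m

1858.7


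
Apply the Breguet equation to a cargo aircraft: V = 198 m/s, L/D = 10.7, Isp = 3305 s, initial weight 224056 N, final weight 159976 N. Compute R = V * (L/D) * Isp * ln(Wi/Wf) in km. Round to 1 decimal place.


Step 1: Coefficient = V * (L/D) * Isp = 198 * 10.7 * 3305 = 7001973.0 m
Step 2: Wi/Wf = 224056 / 159976 = 1.40056
Step 3: ln(1.40056) = 0.336872
Step 4: R = 7001973.0 * 0.336872 = 2358770.2 m = 2358.8 km

2358.8


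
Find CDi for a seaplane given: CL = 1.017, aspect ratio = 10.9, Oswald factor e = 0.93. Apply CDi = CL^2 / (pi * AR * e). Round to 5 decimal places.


Step 1: CL^2 = 1.017^2 = 1.034289
Step 2: pi * AR * e = 3.14159 * 10.9 * 0.93 = 31.846325
Step 3: CDi = 1.034289 / 31.846325 = 0.03248

0.03248


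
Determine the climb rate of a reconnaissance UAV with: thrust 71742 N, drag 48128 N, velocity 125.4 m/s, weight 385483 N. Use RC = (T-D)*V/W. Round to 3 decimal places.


Step 1: Excess thrust = T - D = 71742 - 48128 = 23614 N
Step 2: Excess power = 23614 * 125.4 = 2961195.6 W
Step 3: RC = 2961195.6 / 385483 = 7.682 m/s

7.682


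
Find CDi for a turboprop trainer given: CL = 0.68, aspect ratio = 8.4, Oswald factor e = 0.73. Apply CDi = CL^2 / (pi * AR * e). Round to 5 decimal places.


Step 1: CL^2 = 0.68^2 = 0.4624
Step 2: pi * AR * e = 3.14159 * 8.4 * 0.73 = 19.264246
Step 3: CDi = 0.4624 / 19.264246 = 0.02400

0.02400


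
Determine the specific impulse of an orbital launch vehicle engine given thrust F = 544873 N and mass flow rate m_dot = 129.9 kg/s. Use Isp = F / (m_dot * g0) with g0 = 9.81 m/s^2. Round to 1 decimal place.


Step 1: m_dot * g0 = 129.9 * 9.81 = 1274.32
Step 2: Isp = 544873 / 1274.32 = 427.6 s

427.6


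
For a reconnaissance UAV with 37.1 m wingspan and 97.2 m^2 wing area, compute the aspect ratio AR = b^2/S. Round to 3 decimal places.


Step 1: b^2 = 37.1^2 = 1376.41
Step 2: AR = 1376.41 / 97.2 = 14.161

14.161


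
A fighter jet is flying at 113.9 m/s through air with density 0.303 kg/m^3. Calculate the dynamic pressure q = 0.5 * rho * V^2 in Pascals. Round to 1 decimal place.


Step 1: V^2 = 113.9^2 = 12973.21
Step 2: q = 0.5 * 0.303 * 12973.21
Step 3: q = 1965.4 Pa

1965.4


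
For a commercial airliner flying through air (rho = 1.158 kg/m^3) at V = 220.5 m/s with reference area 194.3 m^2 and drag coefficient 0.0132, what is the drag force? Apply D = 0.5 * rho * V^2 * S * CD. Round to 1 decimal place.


Step 1: Dynamic pressure q = 0.5 * 1.158 * 220.5^2 = 28151.1247 Pa
Step 2: Drag D = q * S * CD = 28151.1247 * 194.3 * 0.0132
Step 3: D = 72200.9 N

72200.9


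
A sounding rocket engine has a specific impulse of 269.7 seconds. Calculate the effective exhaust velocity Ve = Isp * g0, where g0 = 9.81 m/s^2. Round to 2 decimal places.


Step 1: Ve = Isp * g0 = 269.7 * 9.81
Step 2: Ve = 2645.76 m/s

2645.76


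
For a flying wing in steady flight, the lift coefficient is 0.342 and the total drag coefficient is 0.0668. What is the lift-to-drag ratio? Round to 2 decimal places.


Step 1: L/D = CL / CD = 0.342 / 0.0668
Step 2: L/D = 5.12

5.12


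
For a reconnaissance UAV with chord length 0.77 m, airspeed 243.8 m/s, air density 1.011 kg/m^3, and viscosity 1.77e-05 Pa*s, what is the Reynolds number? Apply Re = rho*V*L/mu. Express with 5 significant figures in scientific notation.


Step 1: Numerator = rho * V * L = 1.011 * 243.8 * 0.77 = 189.790986
Step 2: Re = 189.790986 / 1.77e-05
Step 3: Re = 1.0723e+07

1.0723e+07


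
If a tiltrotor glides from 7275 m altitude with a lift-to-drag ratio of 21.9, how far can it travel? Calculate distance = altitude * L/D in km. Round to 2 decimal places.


Step 1: Glide distance = altitude * L/D = 7275 * 21.9 = 159322.5 m
Step 2: Convert to km: 159322.5 / 1000 = 159.32 km

159.32


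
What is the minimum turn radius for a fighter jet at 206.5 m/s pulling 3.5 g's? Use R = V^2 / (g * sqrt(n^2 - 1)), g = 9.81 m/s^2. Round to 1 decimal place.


Step 1: V^2 = 206.5^2 = 42642.25
Step 2: n^2 - 1 = 3.5^2 - 1 = 11.25
Step 3: sqrt(11.25) = 3.354102
Step 4: R = 42642.25 / (9.81 * 3.354102) = 1296.0 m

1296.0


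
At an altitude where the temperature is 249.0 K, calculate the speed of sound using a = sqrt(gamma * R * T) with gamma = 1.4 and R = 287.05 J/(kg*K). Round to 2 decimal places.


Step 1: gamma * R * T = 1.4 * 287.05 * 249.0 = 100065.63
Step 2: a = sqrt(100065.63) = 316.33 m/s

316.33


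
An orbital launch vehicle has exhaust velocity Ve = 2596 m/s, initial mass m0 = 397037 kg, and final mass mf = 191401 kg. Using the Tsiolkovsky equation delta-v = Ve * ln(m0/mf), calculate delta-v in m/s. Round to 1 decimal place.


Step 1: Mass ratio m0/mf = 397037 / 191401 = 2.074373
Step 2: ln(2.074373) = 0.729659
Step 3: delta-v = 2596 * 0.729659 = 1894.2 m/s

1894.2


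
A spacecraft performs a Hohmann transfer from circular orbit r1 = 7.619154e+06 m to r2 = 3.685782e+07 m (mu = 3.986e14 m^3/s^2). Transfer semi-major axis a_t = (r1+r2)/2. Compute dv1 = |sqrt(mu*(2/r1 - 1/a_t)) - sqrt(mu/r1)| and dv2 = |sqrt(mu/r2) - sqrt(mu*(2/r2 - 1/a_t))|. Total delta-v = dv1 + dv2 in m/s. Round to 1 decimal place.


Step 1: Transfer semi-major axis a_t = (7.619154e+06 + 3.685782e+07) / 2 = 2.223849e+07 m
Step 2: v1 (circular at r1) = sqrt(mu/r1) = 7232.95 m/s
Step 3: v_t1 = sqrt(mu*(2/r1 - 1/a_t)) = 9311.67 m/s
Step 4: dv1 = |9311.67 - 7232.95| = 2078.72 m/s
Step 5: v2 (circular at r2) = 3288.55 m/s, v_t2 = 1924.88 m/s
Step 6: dv2 = |3288.55 - 1924.88| = 1363.66 m/s
Step 7: Total delta-v = 2078.72 + 1363.66 = 3442.4 m/s

3442.4


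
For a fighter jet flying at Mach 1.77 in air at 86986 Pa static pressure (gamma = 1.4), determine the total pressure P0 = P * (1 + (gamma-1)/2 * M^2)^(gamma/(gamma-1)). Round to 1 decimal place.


Step 1: (gamma-1)/2 * M^2 = 0.2 * 3.1329 = 0.62658
Step 2: 1 + 0.62658 = 1.62658
Step 3: Exponent gamma/(gamma-1) = 3.5
Step 4: P0 = 86986 * 1.62658^3.5 = 477434.0 Pa

477434.0


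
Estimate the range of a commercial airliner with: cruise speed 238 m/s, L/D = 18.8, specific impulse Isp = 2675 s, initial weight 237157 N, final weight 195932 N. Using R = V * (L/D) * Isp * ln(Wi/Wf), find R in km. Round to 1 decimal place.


Step 1: Coefficient = V * (L/D) * Isp = 238 * 18.8 * 2675 = 11969020.0 m
Step 2: Wi/Wf = 237157 / 195932 = 1.210405
Step 3: ln(1.210405) = 0.190955
Step 4: R = 11969020.0 * 0.190955 = 2285540.7 m = 2285.5 km

2285.5


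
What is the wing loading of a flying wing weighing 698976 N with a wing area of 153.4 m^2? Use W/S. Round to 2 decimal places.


Step 1: Wing loading = W / S = 698976 / 153.4
Step 2: Wing loading = 4556.56 N/m^2

4556.56


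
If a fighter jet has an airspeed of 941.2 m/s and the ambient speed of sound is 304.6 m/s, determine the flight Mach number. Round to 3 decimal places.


Step 1: M = V / a = 941.2 / 304.6
Step 2: M = 3.090

3.090


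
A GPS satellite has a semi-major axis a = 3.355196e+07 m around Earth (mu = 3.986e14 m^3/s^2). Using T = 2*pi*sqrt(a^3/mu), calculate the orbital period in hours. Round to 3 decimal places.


Step 1: a^3 / mu = 3.777058e+22 / 3.986e14 = 9.475811e+07
Step 2: sqrt(9.475811e+07) = 9734.3778 s
Step 3: T = 2*pi * 9734.3778 = 61162.9 s
Step 4: T in hours = 61162.9 / 3600 = 16.990 hours

16.990


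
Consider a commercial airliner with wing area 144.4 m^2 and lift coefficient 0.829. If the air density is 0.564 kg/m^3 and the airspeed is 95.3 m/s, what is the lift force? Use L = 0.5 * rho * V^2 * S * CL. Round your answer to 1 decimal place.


Step 1: Calculate dynamic pressure q = 0.5 * 0.564 * 95.3^2 = 0.5 * 0.564 * 9082.09 = 2561.1494 Pa
Step 2: Multiply by wing area and lift coefficient: L = 2561.1494 * 144.4 * 0.829
Step 3: L = 369829.9705 * 0.829 = 306589.0 N

306589.0


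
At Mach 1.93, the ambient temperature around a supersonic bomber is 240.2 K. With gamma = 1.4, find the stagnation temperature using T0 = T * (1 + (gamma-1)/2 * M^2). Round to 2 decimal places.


Step 1: (gamma-1)/2 = 0.2
Step 2: M^2 = 3.7249
Step 3: 1 + 0.2 * 3.7249 = 1.74498
Step 4: T0 = 240.2 * 1.74498 = 419.14 K

419.14


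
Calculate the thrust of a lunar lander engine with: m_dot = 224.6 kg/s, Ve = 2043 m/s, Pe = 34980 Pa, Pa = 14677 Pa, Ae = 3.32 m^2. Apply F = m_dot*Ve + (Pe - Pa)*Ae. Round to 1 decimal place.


Step 1: Momentum thrust = m_dot * Ve = 224.6 * 2043 = 458857.8 N
Step 2: Pressure thrust = (Pe - Pa) * Ae = (34980 - 14677) * 3.32 = 67405.96 N
Step 3: Total thrust F = 458857.8 + 67405.96 = 526263.8 N

526263.8


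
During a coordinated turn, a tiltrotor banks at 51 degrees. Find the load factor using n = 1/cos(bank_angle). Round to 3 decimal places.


Step 1: Convert 51 degrees to radians = 0.890118
Step 2: cos(51 deg) = 0.62932
Step 3: n = 1 / 0.62932 = 1.589

1.589


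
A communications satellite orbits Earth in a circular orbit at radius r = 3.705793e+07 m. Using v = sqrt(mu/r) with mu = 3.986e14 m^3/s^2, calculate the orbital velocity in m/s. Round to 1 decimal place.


Step 1: mu / r = 3.986e14 / 3.705793e+07 = 10756132.3582
Step 2: v = sqrt(10756132.3582) = 3279.7 m/s

3279.7


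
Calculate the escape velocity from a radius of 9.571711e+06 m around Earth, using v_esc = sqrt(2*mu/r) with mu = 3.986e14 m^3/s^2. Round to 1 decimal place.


Step 1: 2*mu/r = 2 * 3.986e14 / 9.571711e+06 = 83287094.648
Step 2: v_esc = sqrt(83287094.648) = 9126.2 m/s

9126.2


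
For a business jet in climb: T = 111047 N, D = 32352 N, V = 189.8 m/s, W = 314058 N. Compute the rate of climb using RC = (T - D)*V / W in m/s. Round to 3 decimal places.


Step 1: Excess thrust = T - D = 111047 - 32352 = 78695 N
Step 2: Excess power = 78695 * 189.8 = 14936311.0 W
Step 3: RC = 14936311.0 / 314058 = 47.559 m/s

47.559


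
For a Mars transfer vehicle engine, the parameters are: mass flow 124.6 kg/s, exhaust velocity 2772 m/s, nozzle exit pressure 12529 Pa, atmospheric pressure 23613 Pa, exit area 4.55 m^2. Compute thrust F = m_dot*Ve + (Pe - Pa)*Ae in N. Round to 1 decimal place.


Step 1: Momentum thrust = m_dot * Ve = 124.6 * 2772 = 345391.2 N
Step 2: Pressure thrust = (Pe - Pa) * Ae = (12529 - 23613) * 4.55 = -50432.20 N
Step 3: Total thrust F = 345391.2 + -50432.20 = 294959.0 N

294959.0


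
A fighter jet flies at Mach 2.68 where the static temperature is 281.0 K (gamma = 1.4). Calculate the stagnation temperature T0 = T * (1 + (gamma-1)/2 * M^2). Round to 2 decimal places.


Step 1: (gamma-1)/2 = 0.2
Step 2: M^2 = 7.1824
Step 3: 1 + 0.2 * 7.1824 = 2.43648
Step 4: T0 = 281.0 * 2.43648 = 684.65 K

684.65


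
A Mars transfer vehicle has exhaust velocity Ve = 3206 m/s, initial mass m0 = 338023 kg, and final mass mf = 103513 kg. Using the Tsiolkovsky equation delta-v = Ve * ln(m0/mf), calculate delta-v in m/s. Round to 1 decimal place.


Step 1: Mass ratio m0/mf = 338023 / 103513 = 3.265513
Step 2: ln(3.265513) = 1.183417
Step 3: delta-v = 3206 * 1.183417 = 3794.0 m/s

3794.0


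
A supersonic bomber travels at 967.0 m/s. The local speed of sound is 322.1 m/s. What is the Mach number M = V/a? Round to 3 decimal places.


Step 1: M = V / a = 967.0 / 322.1
Step 2: M = 3.002

3.002


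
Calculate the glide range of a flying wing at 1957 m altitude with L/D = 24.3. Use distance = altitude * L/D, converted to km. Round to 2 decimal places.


Step 1: Glide distance = altitude * L/D = 1957 * 24.3 = 47555.1 m
Step 2: Convert to km: 47555.1 / 1000 = 47.56 km

47.56


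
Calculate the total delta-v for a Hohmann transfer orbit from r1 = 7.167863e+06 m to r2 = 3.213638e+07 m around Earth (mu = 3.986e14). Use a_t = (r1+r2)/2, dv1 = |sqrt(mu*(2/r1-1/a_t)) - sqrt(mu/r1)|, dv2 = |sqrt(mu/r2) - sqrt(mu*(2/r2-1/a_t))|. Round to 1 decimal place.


Step 1: Transfer semi-major axis a_t = (7.167863e+06 + 3.213638e+07) / 2 = 1.965212e+07 m
Step 2: v1 (circular at r1) = sqrt(mu/r1) = 7457.17 m/s
Step 3: v_t1 = sqrt(mu*(2/r1 - 1/a_t)) = 9536.03 m/s
Step 4: dv1 = |9536.03 - 7457.17| = 2078.86 m/s
Step 5: v2 (circular at r2) = 3521.84 m/s, v_t2 = 2126.96 m/s
Step 6: dv2 = |3521.84 - 2126.96| = 1394.88 m/s
Step 7: Total delta-v = 2078.86 + 1394.88 = 3473.7 m/s

3473.7


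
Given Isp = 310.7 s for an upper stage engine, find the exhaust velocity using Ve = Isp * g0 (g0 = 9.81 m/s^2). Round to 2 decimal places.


Step 1: Ve = Isp * g0 = 310.7 * 9.81
Step 2: Ve = 3047.97 m/s

3047.97


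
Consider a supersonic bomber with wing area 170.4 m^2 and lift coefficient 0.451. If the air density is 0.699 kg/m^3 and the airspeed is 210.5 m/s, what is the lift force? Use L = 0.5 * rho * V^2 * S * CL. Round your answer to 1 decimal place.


Step 1: Calculate dynamic pressure q = 0.5 * 0.699 * 210.5^2 = 0.5 * 0.699 * 44310.25 = 15486.4324 Pa
Step 2: Multiply by wing area and lift coefficient: L = 15486.4324 * 170.4 * 0.451
Step 3: L = 2638888.0767 * 0.451 = 1190138.5 N

1190138.5


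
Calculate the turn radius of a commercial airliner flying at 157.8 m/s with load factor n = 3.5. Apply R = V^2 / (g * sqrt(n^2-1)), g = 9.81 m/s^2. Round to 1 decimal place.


Step 1: V^2 = 157.8^2 = 24900.84
Step 2: n^2 - 1 = 3.5^2 - 1 = 11.25
Step 3: sqrt(11.25) = 3.354102
Step 4: R = 24900.84 / (9.81 * 3.354102) = 756.8 m

756.8


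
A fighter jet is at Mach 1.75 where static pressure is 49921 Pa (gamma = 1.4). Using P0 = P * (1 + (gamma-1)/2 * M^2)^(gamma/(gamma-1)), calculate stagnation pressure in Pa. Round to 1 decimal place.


Step 1: (gamma-1)/2 * M^2 = 0.2 * 3.0625 = 0.6125
Step 2: 1 + 0.6125 = 1.6125
Step 3: Exponent gamma/(gamma-1) = 3.5
Step 4: P0 = 49921 * 1.6125^3.5 = 265786.1 Pa

265786.1


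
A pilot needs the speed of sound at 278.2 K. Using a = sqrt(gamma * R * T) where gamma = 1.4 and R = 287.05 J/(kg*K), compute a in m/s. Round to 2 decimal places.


Step 1: gamma * R * T = 1.4 * 287.05 * 278.2 = 111800.234
Step 2: a = sqrt(111800.234) = 334.37 m/s

334.37


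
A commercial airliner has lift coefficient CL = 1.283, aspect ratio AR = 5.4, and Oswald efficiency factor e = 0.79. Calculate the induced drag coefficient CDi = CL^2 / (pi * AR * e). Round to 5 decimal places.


Step 1: CL^2 = 1.283^2 = 1.646089
Step 2: pi * AR * e = 3.14159 * 5.4 * 0.79 = 13.402034
Step 3: CDi = 1.646089 / 13.402034 = 0.12282

0.12282


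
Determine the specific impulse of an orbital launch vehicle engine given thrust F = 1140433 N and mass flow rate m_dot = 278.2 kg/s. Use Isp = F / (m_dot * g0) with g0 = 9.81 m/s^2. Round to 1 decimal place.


Step 1: m_dot * g0 = 278.2 * 9.81 = 2729.14
Step 2: Isp = 1140433 / 2729.14 = 417.9 s

417.9


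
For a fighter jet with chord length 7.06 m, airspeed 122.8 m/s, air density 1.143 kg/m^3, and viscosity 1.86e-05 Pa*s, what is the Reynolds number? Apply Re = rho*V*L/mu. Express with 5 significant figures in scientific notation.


Step 1: Numerator = rho * V * L = 1.143 * 122.8 * 7.06 = 990.944424
Step 2: Re = 990.944424 / 1.86e-05
Step 3: Re = 5.3277e+07

5.3277e+07


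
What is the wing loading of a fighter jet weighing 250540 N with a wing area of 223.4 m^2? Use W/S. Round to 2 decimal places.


Step 1: Wing loading = W / S = 250540 / 223.4
Step 2: Wing loading = 1121.49 N/m^2

1121.49


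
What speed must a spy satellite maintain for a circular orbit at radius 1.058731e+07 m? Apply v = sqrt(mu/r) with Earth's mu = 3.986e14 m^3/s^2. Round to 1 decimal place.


Step 1: mu / r = 3.986e14 / 1.058731e+07 = 37648845.6463
Step 2: v = sqrt(37648845.6463) = 6135.9 m/s

6135.9


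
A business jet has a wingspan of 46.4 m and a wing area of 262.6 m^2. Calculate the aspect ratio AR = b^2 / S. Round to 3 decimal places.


Step 1: b^2 = 46.4^2 = 2152.96
Step 2: AR = 2152.96 / 262.6 = 8.199

8.199


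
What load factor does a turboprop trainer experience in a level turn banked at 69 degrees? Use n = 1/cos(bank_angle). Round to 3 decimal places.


Step 1: Convert 69 degrees to radians = 1.204277
Step 2: cos(69 deg) = 0.358368
Step 3: n = 1 / 0.358368 = 2.790

2.790


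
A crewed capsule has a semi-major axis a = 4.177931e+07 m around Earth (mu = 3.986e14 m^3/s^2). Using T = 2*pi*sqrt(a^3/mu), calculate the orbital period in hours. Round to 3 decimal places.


Step 1: a^3 / mu = 7.292623e+22 / 3.986e14 = 1.829559e+08
Step 2: sqrt(1.829559e+08) = 13526.1204 s
Step 3: T = 2*pi * 13526.1204 = 84987.12 s
Step 4: T in hours = 84987.12 / 3600 = 23.608 hours

23.608


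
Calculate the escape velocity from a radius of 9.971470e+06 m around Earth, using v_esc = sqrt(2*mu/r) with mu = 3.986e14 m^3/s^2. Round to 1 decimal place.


Step 1: 2*mu/r = 2 * 3.986e14 / 9.971470e+06 = 79948091.9062
Step 2: v_esc = sqrt(79948091.9062) = 8941.4 m/s

8941.4


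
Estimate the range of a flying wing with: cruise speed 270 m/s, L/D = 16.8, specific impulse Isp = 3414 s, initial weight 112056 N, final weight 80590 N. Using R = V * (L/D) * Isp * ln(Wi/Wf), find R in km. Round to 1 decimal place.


Step 1: Coefficient = V * (L/D) * Isp = 270 * 16.8 * 3414 = 15485904.0 m
Step 2: Wi/Wf = 112056 / 80590 = 1.390445
Step 3: ln(1.390445) = 0.329624
Step 4: R = 15485904.0 * 0.329624 = 5104528.3 m = 5104.5 km

5104.5


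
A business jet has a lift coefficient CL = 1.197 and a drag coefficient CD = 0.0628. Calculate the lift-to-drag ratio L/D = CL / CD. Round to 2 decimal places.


Step 1: L/D = CL / CD = 1.197 / 0.0628
Step 2: L/D = 19.06

19.06


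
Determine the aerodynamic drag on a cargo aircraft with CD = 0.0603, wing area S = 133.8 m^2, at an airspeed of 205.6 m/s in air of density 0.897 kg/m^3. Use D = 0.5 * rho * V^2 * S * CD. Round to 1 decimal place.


Step 1: Dynamic pressure q = 0.5 * 0.897 * 205.6^2 = 18958.705 Pa
Step 2: Drag D = q * S * CD = 18958.705 * 133.8 * 0.0603
Step 3: D = 152961.5 N

152961.5


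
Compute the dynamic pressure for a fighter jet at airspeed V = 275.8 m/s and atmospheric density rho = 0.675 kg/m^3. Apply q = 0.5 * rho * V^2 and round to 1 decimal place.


Step 1: V^2 = 275.8^2 = 76065.64
Step 2: q = 0.5 * 0.675 * 76065.64
Step 3: q = 25672.2 Pa

25672.2


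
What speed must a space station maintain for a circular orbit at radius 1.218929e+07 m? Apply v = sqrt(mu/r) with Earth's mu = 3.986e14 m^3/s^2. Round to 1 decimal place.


Step 1: mu / r = 3.986e14 / 1.218929e+07 = 32700838.1948
Step 2: v = sqrt(32700838.1948) = 5718.5 m/s

5718.5


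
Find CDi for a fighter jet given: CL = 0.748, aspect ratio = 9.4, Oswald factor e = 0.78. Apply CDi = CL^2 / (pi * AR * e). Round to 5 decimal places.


Step 1: CL^2 = 0.748^2 = 0.559504
Step 2: pi * AR * e = 3.14159 * 9.4 * 0.78 = 23.034157
Step 3: CDi = 0.559504 / 23.034157 = 0.02429

0.02429


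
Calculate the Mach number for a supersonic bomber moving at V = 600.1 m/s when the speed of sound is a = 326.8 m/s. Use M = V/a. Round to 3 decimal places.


Step 1: M = V / a = 600.1 / 326.8
Step 2: M = 1.836

1.836


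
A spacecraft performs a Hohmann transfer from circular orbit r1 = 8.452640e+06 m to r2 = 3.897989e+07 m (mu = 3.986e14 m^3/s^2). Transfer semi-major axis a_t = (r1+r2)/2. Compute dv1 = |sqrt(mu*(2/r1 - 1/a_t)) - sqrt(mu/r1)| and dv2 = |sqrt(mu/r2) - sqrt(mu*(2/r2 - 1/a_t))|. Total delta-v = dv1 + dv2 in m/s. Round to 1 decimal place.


Step 1: Transfer semi-major axis a_t = (8.452640e+06 + 3.897989e+07) / 2 = 2.371626e+07 m
Step 2: v1 (circular at r1) = sqrt(mu/r1) = 6867.09 m/s
Step 3: v_t1 = sqrt(mu*(2/r1 - 1/a_t)) = 8803.79 m/s
Step 4: dv1 = |8803.79 - 6867.09| = 1936.7 m/s
Step 5: v2 (circular at r2) = 3197.78 m/s, v_t2 = 1909.07 m/s
Step 6: dv2 = |3197.78 - 1909.07| = 1288.71 m/s
Step 7: Total delta-v = 1936.7 + 1288.71 = 3225.4 m/s

3225.4


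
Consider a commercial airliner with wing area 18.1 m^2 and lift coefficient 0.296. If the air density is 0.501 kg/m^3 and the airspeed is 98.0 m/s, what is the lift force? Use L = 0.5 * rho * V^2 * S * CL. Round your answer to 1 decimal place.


Step 1: Calculate dynamic pressure q = 0.5 * 0.501 * 98.0^2 = 0.5 * 0.501 * 9604.0 = 2405.802 Pa
Step 2: Multiply by wing area and lift coefficient: L = 2405.802 * 18.1 * 0.296
Step 3: L = 43545.0162 * 0.296 = 12889.3 N

12889.3


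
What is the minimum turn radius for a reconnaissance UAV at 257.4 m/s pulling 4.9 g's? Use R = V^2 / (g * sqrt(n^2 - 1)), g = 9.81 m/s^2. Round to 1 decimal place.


Step 1: V^2 = 257.4^2 = 66254.76
Step 2: n^2 - 1 = 4.9^2 - 1 = 23.01
Step 3: sqrt(23.01) = 4.796874
Step 4: R = 66254.76 / (9.81 * 4.796874) = 1408.0 m

1408.0


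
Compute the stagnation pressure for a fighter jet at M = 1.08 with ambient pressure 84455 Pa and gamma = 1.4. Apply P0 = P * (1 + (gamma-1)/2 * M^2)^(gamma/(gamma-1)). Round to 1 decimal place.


Step 1: (gamma-1)/2 * M^2 = 0.2 * 1.1664 = 0.23328
Step 2: 1 + 0.23328 = 1.23328
Step 3: Exponent gamma/(gamma-1) = 3.5
Step 4: P0 = 84455 * 1.23328^3.5 = 175930.6 Pa

175930.6


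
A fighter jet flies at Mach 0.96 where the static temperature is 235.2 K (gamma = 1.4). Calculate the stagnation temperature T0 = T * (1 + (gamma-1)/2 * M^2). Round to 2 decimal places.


Step 1: (gamma-1)/2 = 0.2
Step 2: M^2 = 0.9216
Step 3: 1 + 0.2 * 0.9216 = 1.18432
Step 4: T0 = 235.2 * 1.18432 = 278.55 K

278.55


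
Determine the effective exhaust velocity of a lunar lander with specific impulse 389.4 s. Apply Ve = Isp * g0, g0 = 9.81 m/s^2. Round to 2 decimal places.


Step 1: Ve = Isp * g0 = 389.4 * 9.81
Step 2: Ve = 3820.01 m/s

3820.01


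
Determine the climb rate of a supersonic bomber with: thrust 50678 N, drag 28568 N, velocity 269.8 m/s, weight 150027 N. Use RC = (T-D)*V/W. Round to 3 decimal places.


Step 1: Excess thrust = T - D = 50678 - 28568 = 22110 N
Step 2: Excess power = 22110 * 269.8 = 5965278.0 W
Step 3: RC = 5965278.0 / 150027 = 39.761 m/s

39.761


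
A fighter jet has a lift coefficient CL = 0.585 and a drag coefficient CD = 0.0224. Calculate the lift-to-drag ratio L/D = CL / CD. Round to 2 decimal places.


Step 1: L/D = CL / CD = 0.585 / 0.0224
Step 2: L/D = 26.12

26.12


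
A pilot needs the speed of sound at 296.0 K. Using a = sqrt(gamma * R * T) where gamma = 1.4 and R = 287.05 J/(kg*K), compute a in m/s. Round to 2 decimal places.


Step 1: gamma * R * T = 1.4 * 287.05 * 296.0 = 118953.52
Step 2: a = sqrt(118953.52) = 344.90 m/s

344.90


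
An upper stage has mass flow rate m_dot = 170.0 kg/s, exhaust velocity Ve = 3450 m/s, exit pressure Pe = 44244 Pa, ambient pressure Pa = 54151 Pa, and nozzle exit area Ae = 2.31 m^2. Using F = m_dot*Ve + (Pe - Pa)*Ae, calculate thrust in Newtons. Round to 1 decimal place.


Step 1: Momentum thrust = m_dot * Ve = 170.0 * 3450 = 586500.0 N
Step 2: Pressure thrust = (Pe - Pa) * Ae = (44244 - 54151) * 2.31 = -22885.17 N
Step 3: Total thrust F = 586500.0 + -22885.17 = 563614.8 N

563614.8


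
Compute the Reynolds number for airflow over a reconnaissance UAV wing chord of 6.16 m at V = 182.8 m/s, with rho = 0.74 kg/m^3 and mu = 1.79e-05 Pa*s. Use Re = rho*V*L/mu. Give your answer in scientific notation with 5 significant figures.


Step 1: Numerator = rho * V * L = 0.74 * 182.8 * 6.16 = 833.27552
Step 2: Re = 833.27552 / 1.79e-05
Step 3: Re = 4.6552e+07

4.6552e+07


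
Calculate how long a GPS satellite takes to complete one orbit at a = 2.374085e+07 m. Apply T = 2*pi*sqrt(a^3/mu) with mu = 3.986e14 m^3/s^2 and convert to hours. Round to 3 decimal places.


Step 1: a^3 / mu = 1.338101e+22 / 3.986e14 = 3.357001e+07
Step 2: sqrt(3.357001e+07) = 5793.9634 s
Step 3: T = 2*pi * 5793.9634 = 36404.55 s
Step 4: T in hours = 36404.55 / 3600 = 10.112 hours

10.112


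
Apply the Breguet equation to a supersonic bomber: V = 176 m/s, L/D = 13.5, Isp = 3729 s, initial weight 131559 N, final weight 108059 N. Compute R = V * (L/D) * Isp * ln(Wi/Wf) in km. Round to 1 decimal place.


Step 1: Coefficient = V * (L/D) * Isp = 176 * 13.5 * 3729 = 8860104.0 m
Step 2: Wi/Wf = 131559 / 108059 = 1.217474
Step 3: ln(1.217474) = 0.196778
Step 4: R = 8860104.0 * 0.196778 = 1743474.0 m = 1743.5 km

1743.5


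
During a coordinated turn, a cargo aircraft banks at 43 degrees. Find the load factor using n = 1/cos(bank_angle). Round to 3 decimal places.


Step 1: Convert 43 degrees to radians = 0.750492
Step 2: cos(43 deg) = 0.731354
Step 3: n = 1 / 0.731354 = 1.367

1.367


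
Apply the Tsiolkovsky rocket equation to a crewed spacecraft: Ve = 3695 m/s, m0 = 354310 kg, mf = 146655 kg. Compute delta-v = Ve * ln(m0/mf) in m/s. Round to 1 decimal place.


Step 1: Mass ratio m0/mf = 354310 / 146655 = 2.415942
Step 2: ln(2.415942) = 0.882089
Step 3: delta-v = 3695 * 0.882089 = 3259.3 m/s

3259.3


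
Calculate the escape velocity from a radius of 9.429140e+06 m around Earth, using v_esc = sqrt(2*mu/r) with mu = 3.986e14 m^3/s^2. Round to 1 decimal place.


Step 1: 2*mu/r = 2 * 3.986e14 / 9.429140e+06 = 84546416.7464
Step 2: v_esc = sqrt(84546416.7464) = 9194.9 m/s

9194.9


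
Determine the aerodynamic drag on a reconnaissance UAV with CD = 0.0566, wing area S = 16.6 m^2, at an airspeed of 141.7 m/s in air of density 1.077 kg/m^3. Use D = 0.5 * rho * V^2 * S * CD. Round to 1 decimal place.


Step 1: Dynamic pressure q = 0.5 * 1.077 * 141.7^2 = 10812.4823 Pa
Step 2: Drag D = q * S * CD = 10812.4823 * 16.6 * 0.0566
Step 3: D = 10159.0 N

10159.0


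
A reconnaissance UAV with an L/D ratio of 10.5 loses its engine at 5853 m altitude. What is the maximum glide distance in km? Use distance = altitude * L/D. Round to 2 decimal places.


Step 1: Glide distance = altitude * L/D = 5853 * 10.5 = 61456.5 m
Step 2: Convert to km: 61456.5 / 1000 = 61.46 km

61.46


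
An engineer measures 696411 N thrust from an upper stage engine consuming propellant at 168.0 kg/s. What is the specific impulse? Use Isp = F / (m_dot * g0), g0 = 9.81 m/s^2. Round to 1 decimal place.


Step 1: m_dot * g0 = 168.0 * 9.81 = 1648.08
Step 2: Isp = 696411 / 1648.08 = 422.6 s

422.6


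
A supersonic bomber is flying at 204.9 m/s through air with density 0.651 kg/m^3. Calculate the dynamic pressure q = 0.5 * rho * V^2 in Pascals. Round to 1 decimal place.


Step 1: V^2 = 204.9^2 = 41984.01
Step 2: q = 0.5 * 0.651 * 41984.01
Step 3: q = 13665.8 Pa

13665.8


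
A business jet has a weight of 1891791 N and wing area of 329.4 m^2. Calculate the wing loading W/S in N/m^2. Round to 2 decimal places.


Step 1: Wing loading = W / S = 1891791 / 329.4
Step 2: Wing loading = 5743.14 N/m^2

5743.14


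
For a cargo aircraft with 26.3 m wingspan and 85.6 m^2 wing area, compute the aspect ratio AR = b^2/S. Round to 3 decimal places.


Step 1: b^2 = 26.3^2 = 691.69
Step 2: AR = 691.69 / 85.6 = 8.080

8.080


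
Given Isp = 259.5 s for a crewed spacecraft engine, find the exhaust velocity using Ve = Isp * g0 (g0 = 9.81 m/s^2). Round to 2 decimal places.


Step 1: Ve = Isp * g0 = 259.5 * 9.81
Step 2: Ve = 2545.70 m/s

2545.70


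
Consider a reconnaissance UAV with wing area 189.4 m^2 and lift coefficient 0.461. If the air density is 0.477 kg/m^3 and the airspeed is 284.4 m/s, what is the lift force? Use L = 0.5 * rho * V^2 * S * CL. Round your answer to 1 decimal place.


Step 1: Calculate dynamic pressure q = 0.5 * 0.477 * 284.4^2 = 0.5 * 0.477 * 80883.36 = 19290.6814 Pa
Step 2: Multiply by wing area and lift coefficient: L = 19290.6814 * 189.4 * 0.461
Step 3: L = 3653655.0496 * 0.461 = 1684335.0 N

1684335.0


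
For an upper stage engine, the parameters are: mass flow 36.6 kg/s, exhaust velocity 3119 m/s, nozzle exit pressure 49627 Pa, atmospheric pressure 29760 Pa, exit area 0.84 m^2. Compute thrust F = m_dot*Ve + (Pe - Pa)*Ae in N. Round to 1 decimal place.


Step 1: Momentum thrust = m_dot * Ve = 36.6 * 3119 = 114155.4 N
Step 2: Pressure thrust = (Pe - Pa) * Ae = (49627 - 29760) * 0.84 = 16688.28 N
Step 3: Total thrust F = 114155.4 + 16688.28 = 130843.7 N

130843.7


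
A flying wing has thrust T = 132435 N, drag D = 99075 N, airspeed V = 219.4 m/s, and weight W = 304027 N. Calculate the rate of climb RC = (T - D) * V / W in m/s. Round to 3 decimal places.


Step 1: Excess thrust = T - D = 132435 - 99075 = 33360 N
Step 2: Excess power = 33360 * 219.4 = 7319184.0 W
Step 3: RC = 7319184.0 / 304027 = 24.074 m/s

24.074


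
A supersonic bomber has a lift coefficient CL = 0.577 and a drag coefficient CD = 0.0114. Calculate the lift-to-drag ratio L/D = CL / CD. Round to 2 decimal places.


Step 1: L/D = CL / CD = 0.577 / 0.0114
Step 2: L/D = 50.61

50.61


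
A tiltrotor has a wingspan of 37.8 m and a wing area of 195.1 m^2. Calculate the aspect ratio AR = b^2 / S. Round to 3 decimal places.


Step 1: b^2 = 37.8^2 = 1428.84
Step 2: AR = 1428.84 / 195.1 = 7.324

7.324


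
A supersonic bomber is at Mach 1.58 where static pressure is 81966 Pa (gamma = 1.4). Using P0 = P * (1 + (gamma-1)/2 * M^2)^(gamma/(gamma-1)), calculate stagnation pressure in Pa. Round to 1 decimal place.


Step 1: (gamma-1)/2 * M^2 = 0.2 * 2.4964 = 0.49928
Step 2: 1 + 0.49928 = 1.49928
Step 3: Exponent gamma/(gamma-1) = 3.5
Step 4: P0 = 81966 * 1.49928^3.5 = 338238.7 Pa

338238.7


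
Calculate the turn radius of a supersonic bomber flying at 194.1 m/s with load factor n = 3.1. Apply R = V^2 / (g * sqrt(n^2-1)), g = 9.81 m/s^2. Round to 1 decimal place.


Step 1: V^2 = 194.1^2 = 37674.81
Step 2: n^2 - 1 = 3.1^2 - 1 = 8.61
Step 3: sqrt(8.61) = 2.93428
Step 4: R = 37674.81 / (9.81 * 2.93428) = 1308.8 m

1308.8


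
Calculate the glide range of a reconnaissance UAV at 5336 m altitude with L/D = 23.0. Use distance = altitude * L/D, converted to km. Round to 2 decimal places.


Step 1: Glide distance = altitude * L/D = 5336 * 23.0 = 122728.0 m
Step 2: Convert to km: 122728.0 / 1000 = 122.73 km

122.73


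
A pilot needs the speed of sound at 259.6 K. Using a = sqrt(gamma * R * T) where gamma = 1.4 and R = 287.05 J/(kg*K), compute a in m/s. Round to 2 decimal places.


Step 1: gamma * R * T = 1.4 * 287.05 * 259.6 = 104325.452
Step 2: a = sqrt(104325.452) = 322.99 m/s

322.99


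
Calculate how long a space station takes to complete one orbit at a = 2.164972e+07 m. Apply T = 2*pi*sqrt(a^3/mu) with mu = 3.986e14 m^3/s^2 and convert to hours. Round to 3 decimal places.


Step 1: a^3 / mu = 1.014745e+22 / 3.986e14 = 2.545772e+07
Step 2: sqrt(2.545772e+07) = 5045.5647 s
Step 3: T = 2*pi * 5045.5647 = 31702.22 s
Step 4: T in hours = 31702.22 / 3600 = 8.806 hours

8.806


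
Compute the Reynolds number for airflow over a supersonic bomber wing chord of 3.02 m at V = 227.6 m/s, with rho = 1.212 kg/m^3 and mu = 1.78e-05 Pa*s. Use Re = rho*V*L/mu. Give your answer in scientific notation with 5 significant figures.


Step 1: Numerator = rho * V * L = 1.212 * 227.6 * 3.02 = 833.070624
Step 2: Re = 833.070624 / 1.78e-05
Step 3: Re = 4.6802e+07

4.6802e+07


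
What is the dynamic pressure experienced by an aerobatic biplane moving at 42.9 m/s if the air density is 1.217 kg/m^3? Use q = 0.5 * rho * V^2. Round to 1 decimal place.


Step 1: V^2 = 42.9^2 = 1840.41
Step 2: q = 0.5 * 1.217 * 1840.41
Step 3: q = 1119.9 Pa

1119.9


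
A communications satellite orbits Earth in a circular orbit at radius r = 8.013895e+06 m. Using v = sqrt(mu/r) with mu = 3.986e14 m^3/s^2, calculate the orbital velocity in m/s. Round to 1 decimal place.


Step 1: mu / r = 3.986e14 / 8.013895e+06 = 49738610.2513
Step 2: v = sqrt(49738610.2513) = 7052.6 m/s

7052.6


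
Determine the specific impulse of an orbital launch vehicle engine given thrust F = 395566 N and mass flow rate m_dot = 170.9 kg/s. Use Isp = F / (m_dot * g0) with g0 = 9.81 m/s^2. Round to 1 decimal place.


Step 1: m_dot * g0 = 170.9 * 9.81 = 1676.53
Step 2: Isp = 395566 / 1676.53 = 235.9 s

235.9


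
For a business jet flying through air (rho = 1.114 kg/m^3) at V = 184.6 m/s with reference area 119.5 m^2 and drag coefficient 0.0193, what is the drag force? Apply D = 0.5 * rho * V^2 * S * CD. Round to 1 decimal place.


Step 1: Dynamic pressure q = 0.5 * 1.114 * 184.6^2 = 18980.9781 Pa
Step 2: Drag D = q * S * CD = 18980.9781 * 119.5 * 0.0193
Step 3: D = 43776.8 N

43776.8


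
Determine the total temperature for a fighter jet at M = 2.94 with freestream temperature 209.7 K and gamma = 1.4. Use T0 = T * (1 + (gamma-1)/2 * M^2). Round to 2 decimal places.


Step 1: (gamma-1)/2 = 0.2
Step 2: M^2 = 8.6436
Step 3: 1 + 0.2 * 8.6436 = 2.72872
Step 4: T0 = 209.7 * 2.72872 = 572.21 K

572.21


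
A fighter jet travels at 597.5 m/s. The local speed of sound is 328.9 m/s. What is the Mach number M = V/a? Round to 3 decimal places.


Step 1: M = V / a = 597.5 / 328.9
Step 2: M = 1.817

1.817


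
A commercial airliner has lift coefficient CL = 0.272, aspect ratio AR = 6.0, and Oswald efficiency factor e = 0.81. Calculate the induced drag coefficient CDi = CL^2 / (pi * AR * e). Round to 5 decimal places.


Step 1: CL^2 = 0.272^2 = 0.073984
Step 2: pi * AR * e = 3.14159 * 6.0 * 0.81 = 15.26814
Step 3: CDi = 0.073984 / 15.26814 = 0.00485

0.00485


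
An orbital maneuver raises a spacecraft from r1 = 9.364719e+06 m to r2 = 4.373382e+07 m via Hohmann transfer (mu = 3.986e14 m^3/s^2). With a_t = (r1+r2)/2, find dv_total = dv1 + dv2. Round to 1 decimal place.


Step 1: Transfer semi-major axis a_t = (9.364719e+06 + 4.373382e+07) / 2 = 2.654927e+07 m
Step 2: v1 (circular at r1) = sqrt(mu/r1) = 6524.11 m/s
Step 3: v_t1 = sqrt(mu*(2/r1 - 1/a_t)) = 8373.44 m/s
Step 4: dv1 = |8373.44 - 6524.11| = 1849.33 m/s
Step 5: v2 (circular at r2) = 3018.98 m/s, v_t2 = 1793.0 m/s
Step 6: dv2 = |3018.98 - 1793.0| = 1225.97 m/s
Step 7: Total delta-v = 1849.33 + 1225.97 = 3075.3 m/s

3075.3


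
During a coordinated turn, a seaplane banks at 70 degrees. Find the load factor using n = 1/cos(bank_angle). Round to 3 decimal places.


Step 1: Convert 70 degrees to radians = 1.22173
Step 2: cos(70 deg) = 0.34202
Step 3: n = 1 / 0.34202 = 2.924

2.924


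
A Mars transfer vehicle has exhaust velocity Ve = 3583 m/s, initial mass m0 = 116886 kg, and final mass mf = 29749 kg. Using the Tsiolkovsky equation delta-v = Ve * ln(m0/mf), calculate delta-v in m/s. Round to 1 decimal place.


Step 1: Mass ratio m0/mf = 116886 / 29749 = 3.929073
Step 2: ln(3.929073) = 1.368404
Step 3: delta-v = 3583 * 1.368404 = 4903.0 m/s

4903.0


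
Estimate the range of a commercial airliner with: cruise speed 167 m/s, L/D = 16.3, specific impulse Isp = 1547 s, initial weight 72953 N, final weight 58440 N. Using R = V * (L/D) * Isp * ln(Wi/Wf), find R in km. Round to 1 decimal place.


Step 1: Coefficient = V * (L/D) * Isp = 167 * 16.3 * 1547 = 4211088.7 m
Step 2: Wi/Wf = 72953 / 58440 = 1.24834
Step 3: ln(1.24834) = 0.221815
Step 4: R = 4211088.7 * 0.221815 = 934081.8 m = 934.1 km

934.1


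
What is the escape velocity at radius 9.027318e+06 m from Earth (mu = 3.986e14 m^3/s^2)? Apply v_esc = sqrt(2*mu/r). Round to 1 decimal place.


Step 1: 2*mu/r = 2 * 3.986e14 / 9.027318e+06 = 88309728.3158
Step 2: v_esc = sqrt(88309728.3158) = 9397.3 m/s

9397.3


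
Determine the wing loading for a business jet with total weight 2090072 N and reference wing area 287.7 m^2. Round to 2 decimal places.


Step 1: Wing loading = W / S = 2090072 / 287.7
Step 2: Wing loading = 7264.76 N/m^2

7264.76


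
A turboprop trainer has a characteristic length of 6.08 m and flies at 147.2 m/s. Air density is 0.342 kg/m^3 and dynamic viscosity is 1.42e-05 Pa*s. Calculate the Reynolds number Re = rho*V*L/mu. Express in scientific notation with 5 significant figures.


Step 1: Numerator = rho * V * L = 0.342 * 147.2 * 6.08 = 306.081792
Step 2: Re = 306.081792 / 1.42e-05
Step 3: Re = 2.1555e+07

2.1555e+07


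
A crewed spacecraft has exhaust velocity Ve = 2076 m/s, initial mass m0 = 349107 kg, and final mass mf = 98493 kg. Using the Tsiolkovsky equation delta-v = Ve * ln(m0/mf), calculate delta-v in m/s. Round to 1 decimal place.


Step 1: Mass ratio m0/mf = 349107 / 98493 = 3.544485
Step 2: ln(3.544485) = 1.265393
Step 3: delta-v = 2076 * 1.265393 = 2627.0 m/s

2627.0


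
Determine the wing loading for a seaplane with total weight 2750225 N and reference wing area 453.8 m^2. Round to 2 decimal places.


Step 1: Wing loading = W / S = 2750225 / 453.8
Step 2: Wing loading = 6060.43 N/m^2

6060.43


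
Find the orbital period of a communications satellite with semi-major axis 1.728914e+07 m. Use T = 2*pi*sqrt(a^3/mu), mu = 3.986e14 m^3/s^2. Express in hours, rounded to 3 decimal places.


Step 1: a^3 / mu = 5.167972e+21 / 3.986e14 = 1.296531e+07
Step 2: sqrt(1.296531e+07) = 3600.7373 s
Step 3: T = 2*pi * 3600.7373 = 22624.1 s
Step 4: T in hours = 22624.1 / 3600 = 6.284 hours

6.284


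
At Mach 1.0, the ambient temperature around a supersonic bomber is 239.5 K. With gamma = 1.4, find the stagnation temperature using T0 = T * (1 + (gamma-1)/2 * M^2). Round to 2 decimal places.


Step 1: (gamma-1)/2 = 0.2
Step 2: M^2 = 1.0
Step 3: 1 + 0.2 * 1.0 = 1.2
Step 4: T0 = 239.5 * 1.2 = 287.40 K

287.40


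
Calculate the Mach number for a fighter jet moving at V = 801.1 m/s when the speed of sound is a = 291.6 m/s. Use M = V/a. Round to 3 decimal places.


Step 1: M = V / a = 801.1 / 291.6
Step 2: M = 2.747

2.747


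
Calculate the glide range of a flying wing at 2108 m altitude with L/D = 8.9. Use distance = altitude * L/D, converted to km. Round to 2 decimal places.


Step 1: Glide distance = altitude * L/D = 2108 * 8.9 = 18761.2 m
Step 2: Convert to km: 18761.2 / 1000 = 18.76 km

18.76


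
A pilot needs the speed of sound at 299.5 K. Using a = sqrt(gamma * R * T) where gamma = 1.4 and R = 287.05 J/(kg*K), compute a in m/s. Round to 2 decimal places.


Step 1: gamma * R * T = 1.4 * 287.05 * 299.5 = 120360.065
Step 2: a = sqrt(120360.065) = 346.93 m/s

346.93


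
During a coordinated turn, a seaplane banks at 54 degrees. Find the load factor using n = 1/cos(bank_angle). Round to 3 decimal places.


Step 1: Convert 54 degrees to radians = 0.942478
Step 2: cos(54 deg) = 0.587785
Step 3: n = 1 / 0.587785 = 1.701

1.701
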